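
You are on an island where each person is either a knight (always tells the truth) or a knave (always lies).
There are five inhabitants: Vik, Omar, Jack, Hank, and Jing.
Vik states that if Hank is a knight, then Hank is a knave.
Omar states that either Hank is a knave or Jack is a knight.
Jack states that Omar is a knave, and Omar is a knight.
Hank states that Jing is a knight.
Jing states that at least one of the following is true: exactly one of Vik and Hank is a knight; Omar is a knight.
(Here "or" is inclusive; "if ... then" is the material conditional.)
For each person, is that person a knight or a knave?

Knights: Hank and Jing. Knaves: Vik, Omar, and Jack.

Vik is a knave, and the claim "if Hank is a knight, then Hank is a knave" is indeed False.
As a knave, Omar's statement "either Hank is a knave or Jack is a knight" should be False; it is.
As a knave, Jack's statement "Omar is a knave, and Omar is a knight" should be False; it is.
Since Hank is a knight, "Jing is a knight" needs to be True, which holds.
Jing is a knight, so "at least one of the following is true: exactly one of Vik and Hank is a knight; Omar is a knight" must be True — and it is.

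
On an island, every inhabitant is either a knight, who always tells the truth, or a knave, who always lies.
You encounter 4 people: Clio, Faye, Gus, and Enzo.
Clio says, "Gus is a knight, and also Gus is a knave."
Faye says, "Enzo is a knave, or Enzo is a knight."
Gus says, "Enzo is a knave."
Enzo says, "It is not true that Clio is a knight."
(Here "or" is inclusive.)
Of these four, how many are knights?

The unique consistent assignment is Clio=knave, Faye=knight, Gus=knave, Enzo=knight.
That has 2 knights.

2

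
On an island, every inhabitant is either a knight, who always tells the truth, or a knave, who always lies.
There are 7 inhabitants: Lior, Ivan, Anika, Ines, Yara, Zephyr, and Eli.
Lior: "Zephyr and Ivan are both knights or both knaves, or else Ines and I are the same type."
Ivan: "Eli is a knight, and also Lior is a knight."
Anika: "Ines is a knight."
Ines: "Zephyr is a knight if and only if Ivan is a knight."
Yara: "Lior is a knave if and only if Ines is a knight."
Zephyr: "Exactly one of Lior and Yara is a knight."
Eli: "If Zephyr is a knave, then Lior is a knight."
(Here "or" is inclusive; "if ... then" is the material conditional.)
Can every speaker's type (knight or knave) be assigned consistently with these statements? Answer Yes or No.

One consistent assignment: Lior=knight, Ivan=knight, Anika=knight, Ines=knight, Yara=knave, Zephyr=knight, Eli=knight.

Yes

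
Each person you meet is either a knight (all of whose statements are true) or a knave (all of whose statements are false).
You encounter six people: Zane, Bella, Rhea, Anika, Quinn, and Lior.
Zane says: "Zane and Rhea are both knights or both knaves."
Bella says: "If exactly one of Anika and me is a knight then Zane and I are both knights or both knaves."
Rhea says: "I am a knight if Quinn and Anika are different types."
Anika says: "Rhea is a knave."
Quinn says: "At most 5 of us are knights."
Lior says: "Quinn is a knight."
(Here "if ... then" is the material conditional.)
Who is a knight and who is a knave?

Zane is a knight; "Zane and Rhea are both knights or both knaves" is True, as required.
Bella is a knight; "if exactly one of Anika and me is a knight then Zane and I are both knights or both knaves" is True, as required.
Rhea is a knight; "I am a knight if Quinn and Anika are different types" is True, as required.
Since Anika is a knave, "Rhea is a knave" needs to be false, which holds.
As a knight, Quinn's statement "at most 5 of us are knights" should be True; it is.
As a knight, Lior's statement "Quinn is a knight" should be True; it is.

Zane is a knight, Bella is a knight, Rhea is a knight, Anika is a knave, Quinn is a knight, and Lior is a knight.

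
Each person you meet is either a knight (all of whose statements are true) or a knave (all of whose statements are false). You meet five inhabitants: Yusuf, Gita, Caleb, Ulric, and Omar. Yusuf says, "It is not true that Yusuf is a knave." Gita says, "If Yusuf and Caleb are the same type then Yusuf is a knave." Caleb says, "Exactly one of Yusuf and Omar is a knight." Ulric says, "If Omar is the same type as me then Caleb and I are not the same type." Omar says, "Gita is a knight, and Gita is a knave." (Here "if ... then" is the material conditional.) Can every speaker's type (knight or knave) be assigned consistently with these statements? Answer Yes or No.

Yes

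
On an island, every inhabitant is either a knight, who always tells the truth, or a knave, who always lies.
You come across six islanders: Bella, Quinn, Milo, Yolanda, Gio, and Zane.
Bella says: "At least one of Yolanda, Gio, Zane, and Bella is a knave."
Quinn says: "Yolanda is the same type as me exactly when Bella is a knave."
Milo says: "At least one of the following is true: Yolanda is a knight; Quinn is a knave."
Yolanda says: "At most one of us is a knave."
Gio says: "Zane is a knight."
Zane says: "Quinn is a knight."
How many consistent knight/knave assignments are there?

2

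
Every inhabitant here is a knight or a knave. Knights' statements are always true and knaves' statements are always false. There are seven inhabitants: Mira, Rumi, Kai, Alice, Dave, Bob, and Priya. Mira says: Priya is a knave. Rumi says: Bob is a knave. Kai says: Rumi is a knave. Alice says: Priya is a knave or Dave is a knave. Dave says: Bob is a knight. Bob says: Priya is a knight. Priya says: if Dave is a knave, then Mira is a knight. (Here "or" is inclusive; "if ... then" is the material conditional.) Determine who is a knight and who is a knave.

Mira is a knave, Rumi is a knave, Kai is a knight, Alice is a knave, Dave is a knight, Bob is a knight, and Priya is a knight.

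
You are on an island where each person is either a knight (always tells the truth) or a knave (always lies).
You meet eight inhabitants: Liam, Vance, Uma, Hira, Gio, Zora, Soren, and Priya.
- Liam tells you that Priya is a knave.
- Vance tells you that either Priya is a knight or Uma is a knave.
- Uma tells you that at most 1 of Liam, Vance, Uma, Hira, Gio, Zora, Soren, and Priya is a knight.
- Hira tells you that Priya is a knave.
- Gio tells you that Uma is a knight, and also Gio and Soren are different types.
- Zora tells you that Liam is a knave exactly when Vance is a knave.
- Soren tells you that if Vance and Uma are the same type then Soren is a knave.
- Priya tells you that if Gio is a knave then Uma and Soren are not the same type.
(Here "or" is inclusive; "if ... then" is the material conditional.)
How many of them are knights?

3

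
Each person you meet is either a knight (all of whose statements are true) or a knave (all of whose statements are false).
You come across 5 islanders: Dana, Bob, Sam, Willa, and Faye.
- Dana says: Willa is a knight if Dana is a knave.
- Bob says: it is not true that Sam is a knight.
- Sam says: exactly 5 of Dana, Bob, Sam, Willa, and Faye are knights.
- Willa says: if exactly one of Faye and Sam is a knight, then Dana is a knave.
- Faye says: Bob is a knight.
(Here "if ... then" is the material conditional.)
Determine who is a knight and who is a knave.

Dana is a knight, Bob is a knight, Sam is a knave, Willa is a knave, and Faye is a knight.

Dana is a knight, so "Willa is a knight if Dana is a knave" must be true — and it is.
Bob is a knight, and the claim "it is not true that Sam is a knight" is indeed true.
Since Sam is a knave, "exactly 5 of Dana, Bob, Sam, Willa, and Faye are knights" needs to be false, which holds.
As a knave, Willa's statement "if exactly one of Faye and Sam is a knight, then Dana is a knave" should be false; it is.
Faye is a knight, and the claim "Bob is a knight" is indeed true.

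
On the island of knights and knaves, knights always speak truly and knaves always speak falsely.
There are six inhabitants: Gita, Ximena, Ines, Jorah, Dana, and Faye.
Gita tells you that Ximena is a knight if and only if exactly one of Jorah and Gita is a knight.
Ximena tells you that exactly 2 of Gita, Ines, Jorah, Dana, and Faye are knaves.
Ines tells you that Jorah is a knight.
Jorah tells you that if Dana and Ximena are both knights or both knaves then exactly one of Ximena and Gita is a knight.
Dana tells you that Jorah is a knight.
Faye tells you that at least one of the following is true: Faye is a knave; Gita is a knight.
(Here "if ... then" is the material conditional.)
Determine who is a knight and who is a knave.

Gita is a knight; "Ximena is a knight if and only if exactly one of Jorah and Gita is a knight" is True, as required.
Ximena is a knave, and the claim "exactly 2 of Gita, Ines, Jorah, Dana, and Faye are knaves" is indeed false.
Ines (knight): "Jorah is a knight" — True. ✓
Jorah is a knight, and the claim "if Dana and Ximena are both knights or both knaves then exactly one of Ximena and Gita is a knight" is indeed True.
Dana is a knight, so "Jorah is a knight" must be True — and it is.
Faye is a knight; "at least one of the following is true: Faye is a knave; Gita is a knight" is True, as required.

Knights: Gita, Ines, Jorah, Dana, and Faye. Knaves: Ximena.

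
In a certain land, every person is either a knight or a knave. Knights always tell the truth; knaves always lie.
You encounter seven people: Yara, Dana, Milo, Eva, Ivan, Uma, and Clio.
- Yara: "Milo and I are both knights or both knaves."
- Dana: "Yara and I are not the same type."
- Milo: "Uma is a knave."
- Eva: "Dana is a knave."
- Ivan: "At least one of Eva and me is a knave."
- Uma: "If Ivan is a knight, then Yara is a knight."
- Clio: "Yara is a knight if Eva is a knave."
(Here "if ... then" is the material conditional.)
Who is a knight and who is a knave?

Yara is a knave, Dana is a knight, Milo is a knight, Eva is a knave, Ivan is a knight, Uma is a knave, and Clio is a knave.

Yara (knave): "Milo and I are both knights or both knaves" — False. ✓
Dana is a knight, so "Yara and I are not the same type" must be true — and it is.
Milo is a knight, so "Uma is a knave" must be true — and it is.
Eva is a knave, so "Dana is a knave" must be False — and it is.
Ivan (knight): "at least one of Eva and me is a knave" — true. ✓
Uma is a knave, so "if Ivan is a knight, then Yara is a knight" must be False — and it is.
Since Clio is a knave, "Yara is a knight if Eva is a knave" needs to be False, which holds.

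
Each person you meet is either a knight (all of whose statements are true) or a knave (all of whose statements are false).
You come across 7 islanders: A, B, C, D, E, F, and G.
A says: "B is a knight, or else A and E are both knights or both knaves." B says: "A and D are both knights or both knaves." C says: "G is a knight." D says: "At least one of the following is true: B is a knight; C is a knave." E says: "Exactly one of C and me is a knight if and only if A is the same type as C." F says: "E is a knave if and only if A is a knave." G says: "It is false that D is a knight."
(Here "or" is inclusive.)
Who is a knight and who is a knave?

A (knave): "B is a knight, or else A and E are both knights or both knaves" — False. ✓
B is a knave; "A and D are both knights or both knaves" is False, as required.
C is a knave, so "G is a knight" must be False — and it is.
D is a knight, and the claim "at least one of the following is true: B is a knight; C is a knave" is indeed true.
As a knight, E's statement "exactly one of C and me is a knight if and only if A is the same type as C" should be true; it is.
F (knave): "E is a knave if and only if A is a knave" — False. ✓
G is a knave; "it is false that D is a knight" is False, as required.

A is a knave, B is a knave, C is a knave, D is a knight, E is a knight, F is a knave, and G is a knave.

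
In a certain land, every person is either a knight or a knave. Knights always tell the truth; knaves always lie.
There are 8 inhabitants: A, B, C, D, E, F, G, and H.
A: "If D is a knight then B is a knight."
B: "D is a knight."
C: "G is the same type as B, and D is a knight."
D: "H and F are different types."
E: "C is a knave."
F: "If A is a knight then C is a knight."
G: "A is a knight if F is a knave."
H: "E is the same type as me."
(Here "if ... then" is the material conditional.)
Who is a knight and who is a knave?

A is a knight, B is a knave, C is a knave, D is a knave, E is a knight, F is a knave, G is a knight, and H is a knave.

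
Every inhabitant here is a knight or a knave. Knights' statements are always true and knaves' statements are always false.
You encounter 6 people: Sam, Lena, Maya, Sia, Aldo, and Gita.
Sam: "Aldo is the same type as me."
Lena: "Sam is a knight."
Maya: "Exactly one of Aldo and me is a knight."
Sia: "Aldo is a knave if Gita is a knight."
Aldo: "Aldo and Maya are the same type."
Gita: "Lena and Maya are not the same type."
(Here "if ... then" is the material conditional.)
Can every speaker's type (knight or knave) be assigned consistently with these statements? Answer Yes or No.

Checking all 64 assignments, each has at least one speaker whose statement's truth value contradicts their type.

No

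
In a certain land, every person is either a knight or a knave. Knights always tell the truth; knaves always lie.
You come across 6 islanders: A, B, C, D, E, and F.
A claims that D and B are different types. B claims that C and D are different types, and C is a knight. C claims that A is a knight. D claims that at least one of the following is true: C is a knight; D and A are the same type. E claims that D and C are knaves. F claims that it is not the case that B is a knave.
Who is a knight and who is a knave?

A is a knight, B is a knave, C is a knight, D is a knight, E is a knave, and F is a knave.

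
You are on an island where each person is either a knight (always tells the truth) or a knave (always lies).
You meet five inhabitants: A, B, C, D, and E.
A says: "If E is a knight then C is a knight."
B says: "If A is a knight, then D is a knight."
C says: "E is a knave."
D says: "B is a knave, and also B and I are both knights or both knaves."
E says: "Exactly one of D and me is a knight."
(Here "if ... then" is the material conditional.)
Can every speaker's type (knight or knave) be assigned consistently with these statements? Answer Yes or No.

Yes

One consistent assignment: A=knave, B=knight, C=knave, D=knave, E=knight.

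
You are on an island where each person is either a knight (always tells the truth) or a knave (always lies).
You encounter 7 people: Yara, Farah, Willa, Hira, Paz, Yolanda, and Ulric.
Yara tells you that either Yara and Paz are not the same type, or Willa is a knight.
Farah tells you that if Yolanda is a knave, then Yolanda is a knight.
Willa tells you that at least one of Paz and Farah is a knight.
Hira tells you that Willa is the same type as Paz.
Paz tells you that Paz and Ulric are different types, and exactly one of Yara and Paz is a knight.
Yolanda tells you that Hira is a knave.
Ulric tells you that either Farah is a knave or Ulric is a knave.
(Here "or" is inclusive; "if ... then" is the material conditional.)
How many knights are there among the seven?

2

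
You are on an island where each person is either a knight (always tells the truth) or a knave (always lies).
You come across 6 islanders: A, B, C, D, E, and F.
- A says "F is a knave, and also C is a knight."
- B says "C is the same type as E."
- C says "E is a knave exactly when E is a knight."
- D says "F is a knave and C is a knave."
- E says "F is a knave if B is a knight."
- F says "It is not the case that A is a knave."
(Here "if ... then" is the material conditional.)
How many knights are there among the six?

The unique consistent assignment is A=knave, B=knave, C=knave, D=knight, E=knight, F=knave.
That has 2 knights.

2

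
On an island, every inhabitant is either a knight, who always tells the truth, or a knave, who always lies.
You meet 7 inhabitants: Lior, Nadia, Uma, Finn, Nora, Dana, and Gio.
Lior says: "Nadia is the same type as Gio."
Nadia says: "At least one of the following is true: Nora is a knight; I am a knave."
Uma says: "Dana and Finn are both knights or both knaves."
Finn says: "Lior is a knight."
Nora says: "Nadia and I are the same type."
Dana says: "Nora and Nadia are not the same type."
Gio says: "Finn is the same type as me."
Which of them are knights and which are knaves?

Lior is a knight, Nadia is a knight, Uma is a knave, Finn is a knight, Nora is a knight, Dana is a knave, and Gio is a knight.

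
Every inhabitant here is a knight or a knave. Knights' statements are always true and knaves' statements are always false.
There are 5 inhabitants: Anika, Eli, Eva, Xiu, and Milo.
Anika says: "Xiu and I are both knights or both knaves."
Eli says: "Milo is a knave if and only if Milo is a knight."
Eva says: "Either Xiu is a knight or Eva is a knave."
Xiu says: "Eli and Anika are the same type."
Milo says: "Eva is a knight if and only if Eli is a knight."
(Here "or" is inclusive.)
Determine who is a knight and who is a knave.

Anika is a knave, Eli is a knave, Eva is a knight, Xiu is a knight, and Milo is a knave.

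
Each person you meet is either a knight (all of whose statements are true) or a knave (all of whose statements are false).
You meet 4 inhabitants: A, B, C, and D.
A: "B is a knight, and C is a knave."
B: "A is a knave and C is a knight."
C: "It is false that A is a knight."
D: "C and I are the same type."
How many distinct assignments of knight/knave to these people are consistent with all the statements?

2

Consistent assignments:
  A=knave, B=knight, C=knight, D=knight
  A=knave, B=knight, C=knight, D=knave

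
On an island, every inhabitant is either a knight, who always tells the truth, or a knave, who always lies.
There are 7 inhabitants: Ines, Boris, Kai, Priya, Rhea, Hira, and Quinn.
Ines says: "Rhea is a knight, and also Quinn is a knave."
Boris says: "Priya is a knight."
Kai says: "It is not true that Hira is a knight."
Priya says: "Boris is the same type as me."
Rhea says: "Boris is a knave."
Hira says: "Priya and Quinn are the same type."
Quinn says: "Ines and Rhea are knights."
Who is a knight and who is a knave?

Ines is a knave, Boris is a knight, Kai is a knight, Priya is a knight, Rhea is a knave, Hira is a knave, and Quinn is a knave.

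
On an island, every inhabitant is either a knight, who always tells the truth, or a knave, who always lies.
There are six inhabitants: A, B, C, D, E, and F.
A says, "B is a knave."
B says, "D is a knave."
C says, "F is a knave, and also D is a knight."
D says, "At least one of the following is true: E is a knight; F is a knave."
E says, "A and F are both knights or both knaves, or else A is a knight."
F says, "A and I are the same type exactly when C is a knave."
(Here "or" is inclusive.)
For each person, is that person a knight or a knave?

Knights: A, D, E, and F. Knaves: B and C.

A is a knight; "B is a knave" is True, as required.
B is a knave; "D is a knave" is false, as required.
C is a knave, and the claim "F is a knave, and also D is a knight" is indeed false.
D is a knight, so "at least one of the following is true: E is a knight; F is a knave" must be True — and it is.
As a knight, E's statement "A and F are both knights or both knaves, or else A is a knight" should be True; it is.
F is a knight; "A and I are the same type exactly when C is a knave" is True, as required.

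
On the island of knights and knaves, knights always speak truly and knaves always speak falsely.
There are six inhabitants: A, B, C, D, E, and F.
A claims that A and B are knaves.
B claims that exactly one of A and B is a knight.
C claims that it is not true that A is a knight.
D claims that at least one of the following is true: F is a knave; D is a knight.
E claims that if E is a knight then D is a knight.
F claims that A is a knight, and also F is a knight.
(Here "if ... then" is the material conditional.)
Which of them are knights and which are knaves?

A (knave): "A and B are knaves" — false. ✓
B is a knight, and the claim "exactly one of A and B is a knight" is indeed true.
C is a knight, so "it is not true that A is a knight" must be true — and it is.
As a knight, D's statement "at least one of the following is true: F is a knave; D is a knight" should be true; it is.
E is a knight; "if E is a knight then D is a knight" is true, as required.
F is a knave; "A is a knight, and also F is a knight" is false, as required.

Knights: B, C, D, and E. Knaves: A and F.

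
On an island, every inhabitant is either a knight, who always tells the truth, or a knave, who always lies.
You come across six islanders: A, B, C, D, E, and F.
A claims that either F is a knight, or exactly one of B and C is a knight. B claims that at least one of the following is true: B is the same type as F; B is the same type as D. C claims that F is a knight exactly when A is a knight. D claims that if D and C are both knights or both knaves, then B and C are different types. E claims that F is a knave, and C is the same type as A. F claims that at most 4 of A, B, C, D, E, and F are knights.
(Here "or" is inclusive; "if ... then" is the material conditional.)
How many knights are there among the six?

4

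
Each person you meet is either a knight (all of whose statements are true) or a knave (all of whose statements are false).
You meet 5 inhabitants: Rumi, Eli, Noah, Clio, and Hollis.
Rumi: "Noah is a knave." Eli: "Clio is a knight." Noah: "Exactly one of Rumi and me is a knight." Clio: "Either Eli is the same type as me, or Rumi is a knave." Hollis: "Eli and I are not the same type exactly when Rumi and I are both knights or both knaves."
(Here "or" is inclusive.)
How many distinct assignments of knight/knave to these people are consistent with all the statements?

1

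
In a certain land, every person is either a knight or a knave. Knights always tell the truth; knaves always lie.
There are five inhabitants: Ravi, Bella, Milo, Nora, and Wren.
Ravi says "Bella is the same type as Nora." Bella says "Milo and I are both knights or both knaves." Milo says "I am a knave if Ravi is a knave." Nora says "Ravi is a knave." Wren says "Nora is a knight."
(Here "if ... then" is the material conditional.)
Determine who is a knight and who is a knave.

Ravi (knight): "Bella is the same type as Nora" — true. ✓
Bella (knave): "Milo and I are both knights or both knaves" — False. ✓
Milo is a knight; "I am a knave if Ravi is a knave" is true, as required.
As a knave, Nora's statement "Ravi is a knave" should be False; it is.
Wren is a knave, so "Nora is a knight" must be False — and it is.

Knights: Ravi and Milo. Knaves: Bella, Nora, and Wren.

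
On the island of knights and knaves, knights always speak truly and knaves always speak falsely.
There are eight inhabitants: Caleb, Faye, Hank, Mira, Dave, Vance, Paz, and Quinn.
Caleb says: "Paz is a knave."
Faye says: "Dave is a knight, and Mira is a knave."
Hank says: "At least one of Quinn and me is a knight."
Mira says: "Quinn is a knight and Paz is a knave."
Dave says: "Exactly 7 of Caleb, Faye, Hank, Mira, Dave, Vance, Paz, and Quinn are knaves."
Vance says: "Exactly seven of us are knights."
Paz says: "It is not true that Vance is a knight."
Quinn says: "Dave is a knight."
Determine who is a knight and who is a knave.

Caleb is a knave, Faye is a knave, Hank is a knight, Mira is a knave, Dave is a knave, Vance is a knave, Paz is a knight, and Quinn is a knave.

Caleb is a knave, and the claim "Paz is a knave" is indeed False.
Faye is a knave, and the claim "Dave is a knight, and Mira is a knave" is indeed False.
Hank (knight): "at least one of Quinn and me is a knight" — true. ✓
As a knave, Mira's statement "Quinn is a knight and Paz is a knave" should be False; it is.
Dave (knave): "exactly 7 of Caleb, Faye, Hank, Mira, Dave, Vance, Paz, and Quinn are knaves" — False. ✓
Vance is a knave; "exactly seven of us are knights" is False, as required.
Paz is a knight, so "it is not true that Vance is a knight" must be true — and it is.
Since Quinn is a knave, "Dave is a knight" needs to be False, which holds.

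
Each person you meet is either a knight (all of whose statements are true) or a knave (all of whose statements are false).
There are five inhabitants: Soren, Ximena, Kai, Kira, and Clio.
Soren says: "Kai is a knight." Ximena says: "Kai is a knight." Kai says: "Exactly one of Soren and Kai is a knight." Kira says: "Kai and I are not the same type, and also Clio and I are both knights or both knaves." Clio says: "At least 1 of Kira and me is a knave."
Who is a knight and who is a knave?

Suppose Soren is a knight. Then Soren's statement "Kai is a knight" would have to be true. Checking the 16 ways to assign the others, none is consistent with every speaker.
(For instance, with Ximena=knave, Kai=knave, Kira=knave, Clio=knight, Soren's claim "Kai is a knight" comes out false where it would need to be true.)
So Soren must be a knave, making "Kai is a knight" false. Taking Soren=knave, Ximena=knave, Kai=knave, Kira=knave, Clio=knight, each remaining statement checks out:
  Ximena (knave): "Kai is a knight" — false. ✓
  Kai (knave): "exactly one of Soren and Kai is a knight" — false. ✓
  Kira (knave): "Kai and I are not the same type, and also Clio and I are both knights or both knaves" — false. ✓
  Clio (knight): "at least 1 of Kira and me is a knave" — true. ✓
This is the unique consistent assignment.

Knights: Clio. Knaves: Soren, Ximena, Kai, and Kira.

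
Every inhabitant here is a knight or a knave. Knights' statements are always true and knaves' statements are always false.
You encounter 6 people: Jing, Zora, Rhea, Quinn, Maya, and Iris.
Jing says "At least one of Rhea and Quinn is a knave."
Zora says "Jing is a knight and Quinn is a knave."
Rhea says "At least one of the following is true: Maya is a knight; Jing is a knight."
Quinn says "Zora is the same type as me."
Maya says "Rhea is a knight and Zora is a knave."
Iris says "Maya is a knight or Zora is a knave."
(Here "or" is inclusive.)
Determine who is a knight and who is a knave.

Since Jing is a knight, "at least one of Rhea and Quinn is a knave" needs to be True, which holds.
Zora is a knight, and the claim "Jing is a knight and Quinn is a knave" is indeed True.
Rhea is a knight, and the claim "at least one of the following is true: Maya is a knight; Jing is a knight" is indeed True.
Quinn (knave): "Zora is the same type as me" — false. ✓
As a knave, Maya's statement "Rhea is a knight and Zora is a knave" should be false; it is.
As a knave, Iris's statement "Maya is a knight or Zora is a knave" should be false; it is.

Jing is a knight, Zora is a knight, Rhea is a knight, Quinn is a knave, Maya is a knave, and Iris is a knave.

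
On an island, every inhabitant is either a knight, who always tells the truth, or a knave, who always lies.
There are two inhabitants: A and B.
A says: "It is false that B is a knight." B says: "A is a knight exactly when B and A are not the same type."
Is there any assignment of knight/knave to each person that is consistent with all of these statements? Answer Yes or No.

No

Checking all 4 assignments, each has at least one speaker whose statement's truth value contradicts their type.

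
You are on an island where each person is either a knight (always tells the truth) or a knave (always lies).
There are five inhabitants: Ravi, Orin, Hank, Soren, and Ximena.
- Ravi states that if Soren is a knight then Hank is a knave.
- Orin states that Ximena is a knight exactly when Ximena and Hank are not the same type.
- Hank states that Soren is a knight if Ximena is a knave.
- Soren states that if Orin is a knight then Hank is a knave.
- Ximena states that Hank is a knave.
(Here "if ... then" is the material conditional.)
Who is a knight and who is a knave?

Ravi is a knave; "if Soren is a knight then Hank is a knave" is False, as required.
Orin is a knave, so "Ximena is a knight exactly when Ximena and Hank are not the same type" must be False — and it is.
As a knight, Hank's statement "Soren is a knight if Ximena is a knave" should be True; it is.
Since Soren is a knight, "if Orin is a knight then Hank is a knave" needs to be True, which holds.
Since Ximena is a knave, "Hank is a knave" needs to be False, which holds.

Ravi is a knave, Orin is a knave, Hank is a knight, Soren is a knight, and Ximena is a knave.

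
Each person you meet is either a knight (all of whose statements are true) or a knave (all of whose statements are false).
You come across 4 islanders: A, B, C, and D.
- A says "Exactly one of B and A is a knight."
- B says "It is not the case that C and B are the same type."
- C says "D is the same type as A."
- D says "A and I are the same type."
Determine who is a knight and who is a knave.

Knights: A. Knaves: B, C, and D.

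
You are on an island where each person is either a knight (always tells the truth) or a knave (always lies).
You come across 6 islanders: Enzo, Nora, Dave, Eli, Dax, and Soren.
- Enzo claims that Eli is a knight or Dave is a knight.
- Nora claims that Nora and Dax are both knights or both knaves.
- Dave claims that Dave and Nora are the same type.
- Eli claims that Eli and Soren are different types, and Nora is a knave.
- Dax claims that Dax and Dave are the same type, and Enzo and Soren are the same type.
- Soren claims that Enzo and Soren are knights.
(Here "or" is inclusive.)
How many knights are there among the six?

5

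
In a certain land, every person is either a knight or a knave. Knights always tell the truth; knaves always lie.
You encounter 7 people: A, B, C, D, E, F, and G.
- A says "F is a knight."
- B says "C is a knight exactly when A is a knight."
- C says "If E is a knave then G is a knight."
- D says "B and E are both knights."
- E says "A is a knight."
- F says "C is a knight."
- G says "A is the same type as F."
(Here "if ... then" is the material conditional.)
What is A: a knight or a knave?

Consistent assignments: {A=knight, B=knight, C=knight, D=knight, E=knight, F=knight, G=knight}
In every consistent assignment, A is a knight.

A is a knight.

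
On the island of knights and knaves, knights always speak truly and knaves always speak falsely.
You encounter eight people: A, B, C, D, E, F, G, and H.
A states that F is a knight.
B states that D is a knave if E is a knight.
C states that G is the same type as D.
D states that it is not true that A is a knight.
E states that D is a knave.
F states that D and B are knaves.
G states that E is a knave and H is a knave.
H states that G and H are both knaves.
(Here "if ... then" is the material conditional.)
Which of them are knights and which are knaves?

Knights: B, C, D, and G. Knaves: A, E, F, and H.

Since A is a knave, "F is a knight" needs to be false, which holds.
B is a knight, and the claim "D is a knave if E is a knight" is indeed true.
C is a knight; "G is the same type as D" is true, as required.
As a knight, D's statement "it is not true that A is a knight" should be true; it is.
E is a knave, and the claim "D is a knave" is indeed false.
F is a knave; "D and B are knaves" is false, as required.
G is a knight; "E is a knave and H is a knave" is true, as required.
H is a knave, and the claim "G and H are both knaves" is indeed false.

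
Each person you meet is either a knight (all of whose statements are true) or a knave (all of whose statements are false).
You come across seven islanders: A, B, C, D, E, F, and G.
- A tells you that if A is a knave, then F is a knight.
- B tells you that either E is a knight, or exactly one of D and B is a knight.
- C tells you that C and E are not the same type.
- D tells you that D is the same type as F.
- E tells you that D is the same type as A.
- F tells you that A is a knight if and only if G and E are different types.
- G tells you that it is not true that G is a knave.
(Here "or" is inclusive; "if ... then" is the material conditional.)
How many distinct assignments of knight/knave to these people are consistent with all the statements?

4

Consistent assignments:
  A=knight, B=knight, C=knight, D=knave, E=knave, F=knight, G=knight
  A=knight, B=knight, C=knave, D=knave, E=knave, F=knight, G=knight
  A=knight, B=knave, C=knight, D=knave, E=knave, F=knight, G=knight
  A=knight, B=knave, C=knave, D=knave, E=knave, F=knight, G=knight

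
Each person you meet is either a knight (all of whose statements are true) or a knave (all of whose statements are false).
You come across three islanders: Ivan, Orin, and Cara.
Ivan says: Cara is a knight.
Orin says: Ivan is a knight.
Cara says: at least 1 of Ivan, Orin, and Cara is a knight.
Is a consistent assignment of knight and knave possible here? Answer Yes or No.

Yes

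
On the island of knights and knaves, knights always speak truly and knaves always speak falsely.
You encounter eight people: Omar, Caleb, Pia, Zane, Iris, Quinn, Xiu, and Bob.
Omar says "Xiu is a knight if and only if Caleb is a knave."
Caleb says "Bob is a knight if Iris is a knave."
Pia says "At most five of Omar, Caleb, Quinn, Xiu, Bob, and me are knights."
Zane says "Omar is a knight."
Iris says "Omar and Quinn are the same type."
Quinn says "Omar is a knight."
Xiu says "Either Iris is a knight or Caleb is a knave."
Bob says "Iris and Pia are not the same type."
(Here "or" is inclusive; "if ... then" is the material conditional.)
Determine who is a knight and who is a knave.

Omar is a knave; "Xiu is a knight if and only if Caleb is a knave" is False, as required.
Caleb (knight): "Bob is a knight if Iris is a knave" — True. ✓
Since Pia is a knight, "at most five of Omar, Caleb, Quinn, Xiu, Bob, and me are knights" needs to be True, which holds.
Zane (knave): "Omar is a knight" — False. ✓
Iris is a knight, and the claim "Omar and Quinn are the same type" is indeed True.
Quinn is a knave; "Omar is a knight" is False, as required.
Xiu is a knight; "either Iris is a knight or Caleb is a knave" is True, as required.
As a knave, Bob's statement "Iris and Pia are not the same type" should be False; it is.

Knights: Caleb, Pia, Iris, and Xiu. Knaves: Omar, Zane, Quinn, and Bob.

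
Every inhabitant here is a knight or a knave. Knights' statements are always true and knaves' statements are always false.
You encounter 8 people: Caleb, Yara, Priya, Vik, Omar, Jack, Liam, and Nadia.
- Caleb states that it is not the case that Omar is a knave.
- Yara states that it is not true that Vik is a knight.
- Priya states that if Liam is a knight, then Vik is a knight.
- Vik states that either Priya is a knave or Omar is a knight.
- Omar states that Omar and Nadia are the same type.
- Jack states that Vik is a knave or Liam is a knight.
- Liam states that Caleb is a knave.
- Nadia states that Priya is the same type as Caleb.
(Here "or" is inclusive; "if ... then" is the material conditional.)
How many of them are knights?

The unique consistent assignment is Caleb=knight, Yara=knave, Priya=knight, Vik=knight, Omar=knight, Jack=knave, Liam=knave, Nadia=knight.
That has 5 knights.

5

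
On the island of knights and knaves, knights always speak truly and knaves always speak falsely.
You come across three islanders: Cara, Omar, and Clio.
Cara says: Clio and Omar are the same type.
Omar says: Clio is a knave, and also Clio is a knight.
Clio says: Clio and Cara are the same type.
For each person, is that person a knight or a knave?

Since Cara is a knight, "Clio and Omar are the same type" needs to be True, which holds.
Since Omar is a knave, "Clio is a knave, and also Clio is a knight" needs to be False, which holds.
Clio is a knave; "Clio and Cara are the same type" is False, as required.

Knights: Cara. Knaves: Omar and Clio.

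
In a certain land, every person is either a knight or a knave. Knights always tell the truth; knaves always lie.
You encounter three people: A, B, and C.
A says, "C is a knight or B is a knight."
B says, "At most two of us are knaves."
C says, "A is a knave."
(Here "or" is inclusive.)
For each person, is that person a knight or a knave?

A is a knight, B is a knight, and C is a knave.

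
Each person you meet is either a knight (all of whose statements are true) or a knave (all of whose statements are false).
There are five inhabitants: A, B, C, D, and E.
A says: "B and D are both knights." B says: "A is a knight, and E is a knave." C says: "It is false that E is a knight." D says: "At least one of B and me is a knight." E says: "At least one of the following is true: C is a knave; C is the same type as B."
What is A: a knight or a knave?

A is a knave.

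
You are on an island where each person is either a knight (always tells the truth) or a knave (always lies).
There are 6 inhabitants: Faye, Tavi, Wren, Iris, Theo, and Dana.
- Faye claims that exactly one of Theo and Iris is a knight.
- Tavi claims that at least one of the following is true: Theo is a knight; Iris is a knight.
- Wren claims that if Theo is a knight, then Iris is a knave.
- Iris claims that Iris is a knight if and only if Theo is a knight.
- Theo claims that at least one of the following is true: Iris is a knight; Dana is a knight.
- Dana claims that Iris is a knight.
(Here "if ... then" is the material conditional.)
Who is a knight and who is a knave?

Faye is a knave, Tavi is a knight, Wren is a knave, Iris is a knight, Theo is a knight, and Dana is a knight.

Since Faye is a knave, "exactly one of Theo and Iris is a knight" needs to be false, which holds.
Tavi is a knight, and the claim "at least one of the following is true: Theo is a knight; Iris is a knight" is indeed true.
Wren is a knave, so "if Theo is a knight, then Iris is a knave" must be false — and it is.
Iris is a knight, and the claim "Iris is a knight if and only if Theo is a knight" is indeed true.
Theo is a knight, so "at least one of the following is true: Iris is a knight; Dana is a knight" must be true — and it is.
Since Dana is a knight, "Iris is a knight" needs to be true, which holds.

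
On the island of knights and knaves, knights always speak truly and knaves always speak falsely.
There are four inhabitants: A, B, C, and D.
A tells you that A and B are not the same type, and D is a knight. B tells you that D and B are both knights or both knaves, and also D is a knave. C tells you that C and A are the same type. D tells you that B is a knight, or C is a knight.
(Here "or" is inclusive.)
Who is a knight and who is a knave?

A is a knight, so "A and B are not the same type, and D is a knight" must be true — and it is.
B is a knave; "D and B are both knights or both knaves, and also D is a knave" is False, as required.
As a knight, C's statement "C and A are the same type" should be true; it is.
As a knight, D's statement "B is a knight, or C is a knight" should be true; it is.

Knights: A, C, and D. Knaves: B.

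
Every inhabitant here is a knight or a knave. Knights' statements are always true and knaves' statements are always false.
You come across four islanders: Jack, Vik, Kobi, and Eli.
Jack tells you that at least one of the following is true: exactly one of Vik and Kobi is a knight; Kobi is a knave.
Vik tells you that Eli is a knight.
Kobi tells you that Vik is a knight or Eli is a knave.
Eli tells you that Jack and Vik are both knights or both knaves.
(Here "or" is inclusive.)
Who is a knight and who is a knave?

Jack is a knight, Vik is a knave, Kobi is a knight, and Eli is a knave.

As a knight, Jack's statement "at least one of the following is true: exactly one of Vik and Kobi is a knight; Kobi is a knave" should be True; it is.
As a knave, Vik's statement "Eli is a knight" should be false; it is.
Kobi (knight): "Vik is a knight or Eli is a knave" — True. ✓
As a knave, Eli's statement "Jack and Vik are both knights or both knaves" should be false; it is.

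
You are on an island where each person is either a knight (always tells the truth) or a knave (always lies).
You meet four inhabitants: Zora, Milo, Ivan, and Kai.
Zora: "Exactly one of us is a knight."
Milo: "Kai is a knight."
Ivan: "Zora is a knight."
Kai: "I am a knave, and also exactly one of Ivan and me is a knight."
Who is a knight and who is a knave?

Zora is a knave, so "exactly one of us is a knight" must be False — and it is.
Milo is a knave, and the claim "Kai is a knight" is indeed False.
Ivan is a knave, and the claim "Zora is a knight" is indeed False.
As a knave, Kai's statement "I am a knave, and also exactly one of Ivan and me is a knight" should be False; it is.

Zora is a knave, Milo is a knave, Ivan is a knave, and Kai is a knave.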